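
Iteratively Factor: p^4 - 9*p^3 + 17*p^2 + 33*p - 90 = (p - 3)*(p^3 - 6*p^2 - p + 30) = (p - 5)*(p - 3)*(p^2 - p - 6) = (p - 5)*(p - 3)^2*(p + 2)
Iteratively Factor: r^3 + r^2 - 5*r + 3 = (r - 1)*(r^2 + 2*r - 3) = (r - 1)*(r + 3)*(r - 1)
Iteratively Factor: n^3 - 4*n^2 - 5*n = (n - 5)*(n^2 + n) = n*(n - 5)*(n + 1)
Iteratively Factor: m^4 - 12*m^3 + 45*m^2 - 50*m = (m)*(m^3 - 12*m^2 + 45*m - 50) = m*(m - 5)*(m^2 - 7*m + 10) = m*(m - 5)^2*(m - 2)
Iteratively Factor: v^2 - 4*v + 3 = (v - 3)*(v - 1)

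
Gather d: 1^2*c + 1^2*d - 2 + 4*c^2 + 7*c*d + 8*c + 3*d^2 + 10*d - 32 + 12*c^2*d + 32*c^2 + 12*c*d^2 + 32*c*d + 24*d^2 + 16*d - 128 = 36*c^2 + 9*c + d^2*(12*c + 27) + d*(12*c^2 + 39*c + 27) - 162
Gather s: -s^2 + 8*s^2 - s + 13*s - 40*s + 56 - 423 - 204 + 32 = 7*s^2 - 28*s - 539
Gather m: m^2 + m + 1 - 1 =m^2 + m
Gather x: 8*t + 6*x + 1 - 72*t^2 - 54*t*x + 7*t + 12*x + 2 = -72*t^2 + 15*t + x*(18 - 54*t) + 3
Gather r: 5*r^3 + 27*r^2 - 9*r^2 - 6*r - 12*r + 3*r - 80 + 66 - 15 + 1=5*r^3 + 18*r^2 - 15*r - 28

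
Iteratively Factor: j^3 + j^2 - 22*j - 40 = (j - 5)*(j^2 + 6*j + 8) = (j - 5)*(j + 2)*(j + 4)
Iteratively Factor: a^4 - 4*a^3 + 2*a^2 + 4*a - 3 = (a + 1)*(a^3 - 5*a^2 + 7*a - 3) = (a - 3)*(a + 1)*(a^2 - 2*a + 1) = (a - 3)*(a - 1)*(a + 1)*(a - 1)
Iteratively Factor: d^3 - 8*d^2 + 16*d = (d - 4)*(d^2 - 4*d) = (d - 4)^2*(d)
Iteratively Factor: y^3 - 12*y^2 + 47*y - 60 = (y - 5)*(y^2 - 7*y + 12) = (y - 5)*(y - 4)*(y - 3)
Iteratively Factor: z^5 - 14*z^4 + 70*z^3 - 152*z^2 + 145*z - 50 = (z - 5)*(z^4 - 9*z^3 + 25*z^2 - 27*z + 10) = (z - 5)*(z - 1)*(z^3 - 8*z^2 + 17*z - 10) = (z - 5)*(z - 1)^2*(z^2 - 7*z + 10) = (z - 5)^2*(z - 1)^2*(z - 2)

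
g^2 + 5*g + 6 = (g + 2)*(g + 3)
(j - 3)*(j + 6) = j^2 + 3*j - 18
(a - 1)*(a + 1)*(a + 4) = a^3 + 4*a^2 - a - 4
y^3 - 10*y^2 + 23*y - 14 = (y - 7)*(y - 2)*(y - 1)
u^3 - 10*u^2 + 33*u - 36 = (u - 4)*(u - 3)^2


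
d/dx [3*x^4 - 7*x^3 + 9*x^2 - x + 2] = 12*x^3 - 21*x^2 + 18*x - 1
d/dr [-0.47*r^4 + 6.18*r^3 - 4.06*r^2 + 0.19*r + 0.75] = -1.88*r^3 + 18.54*r^2 - 8.12*r + 0.19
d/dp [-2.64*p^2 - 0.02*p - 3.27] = -5.28*p - 0.02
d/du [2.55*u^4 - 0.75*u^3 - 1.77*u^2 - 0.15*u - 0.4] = 10.2*u^3 - 2.25*u^2 - 3.54*u - 0.15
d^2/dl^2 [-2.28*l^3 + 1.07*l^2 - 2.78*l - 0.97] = 2.14 - 13.68*l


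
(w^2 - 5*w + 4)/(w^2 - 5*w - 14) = (-w^2 + 5*w - 4)/(-w^2 + 5*w + 14)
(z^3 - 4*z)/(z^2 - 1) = z*(z^2 - 4)/(z^2 - 1)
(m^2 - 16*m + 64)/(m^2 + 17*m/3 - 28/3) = 3*(m^2 - 16*m + 64)/(3*m^2 + 17*m - 28)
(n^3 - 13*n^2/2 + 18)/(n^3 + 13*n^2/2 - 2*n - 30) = (2*n^2 - 9*n - 18)/(2*n^2 + 17*n + 30)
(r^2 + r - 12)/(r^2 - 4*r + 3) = (r + 4)/(r - 1)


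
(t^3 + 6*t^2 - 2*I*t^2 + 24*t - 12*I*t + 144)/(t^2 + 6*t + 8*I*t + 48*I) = (t^2 - 2*I*t + 24)/(t + 8*I)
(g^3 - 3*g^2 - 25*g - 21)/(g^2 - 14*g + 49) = (g^2 + 4*g + 3)/(g - 7)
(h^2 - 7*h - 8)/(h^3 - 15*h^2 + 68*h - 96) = (h + 1)/(h^2 - 7*h + 12)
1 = 1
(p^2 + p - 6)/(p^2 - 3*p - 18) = (p - 2)/(p - 6)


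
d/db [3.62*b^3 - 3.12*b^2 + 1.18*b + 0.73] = 10.86*b^2 - 6.24*b + 1.18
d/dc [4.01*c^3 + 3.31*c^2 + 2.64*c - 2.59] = 12.03*c^2 + 6.62*c + 2.64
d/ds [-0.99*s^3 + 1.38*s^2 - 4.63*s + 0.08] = -2.97*s^2 + 2.76*s - 4.63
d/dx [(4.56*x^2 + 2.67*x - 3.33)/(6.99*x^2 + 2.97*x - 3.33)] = (-5.12009999999999*x^2 + 16.1838*x + 0.999000000000001)/(48.8601*x^4 + 41.5206*x^3 - 37.7325*x^2 - 19.7802*x + 11.0889)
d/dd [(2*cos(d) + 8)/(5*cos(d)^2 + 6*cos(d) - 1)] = 10*(cos(d)^2 + 8*cos(d) + 5)*sin(d)/(-5*sin(d)^2 + 6*cos(d) + 4)^2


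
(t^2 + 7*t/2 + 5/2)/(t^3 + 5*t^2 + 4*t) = (t + 5/2)/(t*(t + 4))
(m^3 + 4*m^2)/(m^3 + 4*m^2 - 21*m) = m*(m + 4)/(m^2 + 4*m - 21)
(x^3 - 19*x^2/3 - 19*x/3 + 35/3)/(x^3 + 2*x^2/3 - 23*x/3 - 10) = (x^2 - 8*x + 7)/(x^2 - x - 6)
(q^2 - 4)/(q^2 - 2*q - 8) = (q - 2)/(q - 4)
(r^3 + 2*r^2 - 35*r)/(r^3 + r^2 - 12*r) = (r^2 + 2*r - 35)/(r^2 + r - 12)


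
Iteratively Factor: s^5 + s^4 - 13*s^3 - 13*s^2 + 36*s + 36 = (s + 2)*(s^4 - s^3 - 11*s^2 + 9*s + 18) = (s - 2)*(s + 2)*(s^3 + s^2 - 9*s - 9) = (s - 3)*(s - 2)*(s + 2)*(s^2 + 4*s + 3) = (s - 3)*(s - 2)*(s + 1)*(s + 2)*(s + 3)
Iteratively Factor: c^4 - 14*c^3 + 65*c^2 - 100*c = (c - 5)*(c^3 - 9*c^2 + 20*c) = c*(c - 5)*(c^2 - 9*c + 20) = c*(c - 5)^2*(c - 4)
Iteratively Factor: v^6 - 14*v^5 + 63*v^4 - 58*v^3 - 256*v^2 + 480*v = (v + 2)*(v^5 - 16*v^4 + 95*v^3 - 248*v^2 + 240*v) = (v - 4)*(v + 2)*(v^4 - 12*v^3 + 47*v^2 - 60*v) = v*(v - 4)*(v + 2)*(v^3 - 12*v^2 + 47*v - 60) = v*(v - 4)^2*(v + 2)*(v^2 - 8*v + 15) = v*(v - 4)^2*(v - 3)*(v + 2)*(v - 5)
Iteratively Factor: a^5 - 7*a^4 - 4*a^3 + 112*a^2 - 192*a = (a)*(a^4 - 7*a^3 - 4*a^2 + 112*a - 192) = a*(a - 4)*(a^3 - 3*a^2 - 16*a + 48) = a*(a - 4)*(a + 4)*(a^2 - 7*a + 12) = a*(a - 4)*(a - 3)*(a + 4)*(a - 4)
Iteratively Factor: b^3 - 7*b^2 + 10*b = (b - 5)*(b^2 - 2*b) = (b - 5)*(b - 2)*(b)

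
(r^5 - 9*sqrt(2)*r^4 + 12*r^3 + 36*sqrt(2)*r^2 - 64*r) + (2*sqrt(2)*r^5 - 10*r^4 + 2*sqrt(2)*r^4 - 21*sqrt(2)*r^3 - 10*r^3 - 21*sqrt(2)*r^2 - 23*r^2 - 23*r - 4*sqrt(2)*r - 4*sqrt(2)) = r^5 + 2*sqrt(2)*r^5 - 10*r^4 - 7*sqrt(2)*r^4 - 21*sqrt(2)*r^3 + 2*r^3 - 23*r^2 + 15*sqrt(2)*r^2 - 87*r - 4*sqrt(2)*r - 4*sqrt(2)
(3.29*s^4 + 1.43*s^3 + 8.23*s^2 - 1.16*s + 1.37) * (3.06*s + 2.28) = 10.0674*s^5 + 11.877*s^4 + 28.4442*s^3 + 15.2148*s^2 + 1.5474*s + 3.1236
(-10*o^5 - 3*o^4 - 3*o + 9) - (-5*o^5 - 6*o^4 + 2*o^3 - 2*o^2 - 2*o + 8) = -5*o^5 + 3*o^4 - 2*o^3 + 2*o^2 - o + 1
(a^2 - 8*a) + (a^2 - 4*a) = 2*a^2 - 12*a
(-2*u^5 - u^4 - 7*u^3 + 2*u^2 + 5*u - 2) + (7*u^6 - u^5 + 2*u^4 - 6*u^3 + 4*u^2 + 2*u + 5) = 7*u^6 - 3*u^5 + u^4 - 13*u^3 + 6*u^2 + 7*u + 3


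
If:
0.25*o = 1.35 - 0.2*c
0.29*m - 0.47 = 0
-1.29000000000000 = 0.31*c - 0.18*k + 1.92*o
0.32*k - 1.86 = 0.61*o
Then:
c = 9.21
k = 2.07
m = 1.62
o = -1.96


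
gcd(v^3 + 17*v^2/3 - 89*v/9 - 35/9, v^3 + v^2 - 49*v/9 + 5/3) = v - 5/3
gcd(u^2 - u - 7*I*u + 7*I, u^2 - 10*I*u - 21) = u - 7*I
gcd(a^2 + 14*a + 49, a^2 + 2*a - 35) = a + 7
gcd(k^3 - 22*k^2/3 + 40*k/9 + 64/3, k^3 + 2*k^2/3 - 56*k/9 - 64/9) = k^2 - 4*k/3 - 32/9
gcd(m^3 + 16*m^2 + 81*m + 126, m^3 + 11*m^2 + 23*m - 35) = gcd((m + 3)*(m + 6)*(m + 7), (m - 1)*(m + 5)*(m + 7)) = m + 7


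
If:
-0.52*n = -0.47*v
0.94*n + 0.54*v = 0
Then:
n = 0.00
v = 0.00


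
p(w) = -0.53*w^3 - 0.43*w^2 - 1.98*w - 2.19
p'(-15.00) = -346.83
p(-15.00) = 1719.51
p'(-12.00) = -220.62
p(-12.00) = 875.49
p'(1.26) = -5.59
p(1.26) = -6.43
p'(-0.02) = -1.96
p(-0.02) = -2.15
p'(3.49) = -24.35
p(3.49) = -36.87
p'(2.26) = -12.04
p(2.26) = -14.98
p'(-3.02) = -13.88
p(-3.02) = 14.47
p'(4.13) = -32.65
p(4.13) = -55.04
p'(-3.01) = -13.80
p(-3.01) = 14.33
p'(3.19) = -20.90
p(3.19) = -30.09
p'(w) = -1.59*w^2 - 0.86*w - 1.98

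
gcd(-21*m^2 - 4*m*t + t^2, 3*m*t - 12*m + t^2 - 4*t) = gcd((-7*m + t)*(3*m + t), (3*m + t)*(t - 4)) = 3*m + t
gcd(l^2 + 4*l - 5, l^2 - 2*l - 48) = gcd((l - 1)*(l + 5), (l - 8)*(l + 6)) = 1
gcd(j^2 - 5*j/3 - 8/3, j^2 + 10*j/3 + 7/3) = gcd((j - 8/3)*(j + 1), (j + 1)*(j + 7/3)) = j + 1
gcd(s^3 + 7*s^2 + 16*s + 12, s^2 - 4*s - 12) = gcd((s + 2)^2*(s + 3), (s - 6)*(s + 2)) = s + 2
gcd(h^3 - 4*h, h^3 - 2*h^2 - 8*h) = h^2 + 2*h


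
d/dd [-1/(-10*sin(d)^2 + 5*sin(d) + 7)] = 5*(1 - 4*sin(d))*cos(d)/(-10*sin(d)^2 + 5*sin(d) + 7)^2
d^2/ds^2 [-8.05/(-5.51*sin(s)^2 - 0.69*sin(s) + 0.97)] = (-977.59522*sin(s)^4 - 91.815885*sin(s)^3 + 1290.460885*sin(s)^2 + 178.243905*sin(s) + 93.71488)/(5.51*sin(s)^2 + 0.69*sin(s) - 0.97)^3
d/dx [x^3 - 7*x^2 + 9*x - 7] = 3*x^2 - 14*x + 9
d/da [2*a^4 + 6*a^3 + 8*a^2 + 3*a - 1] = 8*a^3 + 18*a^2 + 16*a + 3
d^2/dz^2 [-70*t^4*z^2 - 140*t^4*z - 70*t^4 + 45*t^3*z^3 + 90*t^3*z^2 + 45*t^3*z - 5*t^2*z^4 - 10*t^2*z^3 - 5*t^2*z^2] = t^2*(-140*t^2 + 270*t*z + 180*t - 60*z^2 - 60*z - 10)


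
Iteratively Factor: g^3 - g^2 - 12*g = (g - 4)*(g^2 + 3*g) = (g - 4)*(g + 3)*(g)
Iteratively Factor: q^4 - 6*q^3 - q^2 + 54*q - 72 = (q - 4)*(q^3 - 2*q^2 - 9*q + 18) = (q - 4)*(q + 3)*(q^2 - 5*q + 6) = (q - 4)*(q - 2)*(q + 3)*(q - 3)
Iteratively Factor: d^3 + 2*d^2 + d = (d)*(d^2 + 2*d + 1) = d*(d + 1)*(d + 1)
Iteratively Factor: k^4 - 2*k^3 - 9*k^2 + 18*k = (k - 2)*(k^3 - 9*k) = (k - 3)*(k - 2)*(k^2 + 3*k) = (k - 3)*(k - 2)*(k + 3)*(k)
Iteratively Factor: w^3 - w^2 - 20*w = (w)*(w^2 - w - 20) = w*(w - 5)*(w + 4)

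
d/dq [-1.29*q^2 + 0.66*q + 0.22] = 0.66 - 2.58*q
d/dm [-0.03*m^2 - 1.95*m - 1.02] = -0.06*m - 1.95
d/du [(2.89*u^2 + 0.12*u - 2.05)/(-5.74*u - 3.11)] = (-16.5886*u^2 - 17.9758*u - 12.1402)/(32.9476*u^2 + 35.7028*u + 9.6721)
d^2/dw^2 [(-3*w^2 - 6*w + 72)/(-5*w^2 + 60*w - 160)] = 84/(5*(w^3 - 24*w^2 + 192*w - 512))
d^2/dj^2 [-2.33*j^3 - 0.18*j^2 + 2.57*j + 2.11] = -13.98*j - 0.36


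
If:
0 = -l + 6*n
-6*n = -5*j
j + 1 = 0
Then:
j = -1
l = -5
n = -5/6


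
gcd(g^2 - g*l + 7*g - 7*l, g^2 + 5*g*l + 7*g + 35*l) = g + 7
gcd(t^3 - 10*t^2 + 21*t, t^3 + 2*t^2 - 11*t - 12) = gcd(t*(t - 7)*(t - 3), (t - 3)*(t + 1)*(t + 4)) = t - 3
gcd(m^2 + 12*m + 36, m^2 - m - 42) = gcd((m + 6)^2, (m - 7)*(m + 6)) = m + 6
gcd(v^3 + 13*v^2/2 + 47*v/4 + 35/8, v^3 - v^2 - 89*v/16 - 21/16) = 1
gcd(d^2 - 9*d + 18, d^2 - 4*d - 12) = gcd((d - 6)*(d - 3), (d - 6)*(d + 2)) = d - 6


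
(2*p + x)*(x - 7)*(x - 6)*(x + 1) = 2*p*x^3 - 24*p*x^2 + 58*p*x + 84*p + x^4 - 12*x^3 + 29*x^2 + 42*x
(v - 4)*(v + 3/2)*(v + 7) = v^3 + 9*v^2/2 - 47*v/2 - 42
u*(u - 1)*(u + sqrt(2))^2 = u^4 - u^3 + 2*sqrt(2)*u^3 - 2*sqrt(2)*u^2 + 2*u^2 - 2*u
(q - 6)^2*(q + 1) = q^3 - 11*q^2 + 24*q + 36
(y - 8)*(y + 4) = y^2 - 4*y - 32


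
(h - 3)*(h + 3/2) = h^2 - 3*h/2 - 9/2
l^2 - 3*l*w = l*(l - 3*w)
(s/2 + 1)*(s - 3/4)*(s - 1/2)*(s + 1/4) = s^4/2 + s^3/2 - 31*s^2/32 + 7*s/64 + 3/32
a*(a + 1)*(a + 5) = a^3 + 6*a^2 + 5*a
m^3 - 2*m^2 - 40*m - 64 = (m - 8)*(m + 2)*(m + 4)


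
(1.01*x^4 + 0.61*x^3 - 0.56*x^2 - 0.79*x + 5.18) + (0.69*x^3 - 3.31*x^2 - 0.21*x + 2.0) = 1.01*x^4 + 1.3*x^3 - 3.87*x^2 - 1.0*x + 7.18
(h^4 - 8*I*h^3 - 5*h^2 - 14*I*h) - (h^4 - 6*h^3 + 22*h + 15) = 6*h^3 - 8*I*h^3 - 5*h^2 - 22*h - 14*I*h - 15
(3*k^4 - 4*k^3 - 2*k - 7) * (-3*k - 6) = -9*k^5 - 6*k^4 + 24*k^3 + 6*k^2 + 33*k + 42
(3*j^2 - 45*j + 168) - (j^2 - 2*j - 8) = 2*j^2 - 43*j + 176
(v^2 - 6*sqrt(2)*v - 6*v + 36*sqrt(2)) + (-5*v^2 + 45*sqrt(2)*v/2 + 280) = -4*v^2 - 6*v + 33*sqrt(2)*v/2 + 36*sqrt(2) + 280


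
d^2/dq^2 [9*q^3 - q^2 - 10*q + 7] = 54*q - 2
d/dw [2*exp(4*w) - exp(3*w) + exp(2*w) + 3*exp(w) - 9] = (8*exp(3*w) - 3*exp(2*w) + 2*exp(w) + 3)*exp(w)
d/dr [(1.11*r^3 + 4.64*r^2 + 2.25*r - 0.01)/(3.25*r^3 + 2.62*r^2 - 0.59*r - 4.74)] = (-1.77635683940025e-15*r^5 - 12.1718*r^4 - 15.9348*r^3 - 24.3193*r^2 - 43.9348*r - 10.6709)/(10.5625*r^6 + 17.03*r^5 + 3.0294*r^4 - 33.9016*r^3 - 24.4895*r^2 + 5.5932*r + 22.4676)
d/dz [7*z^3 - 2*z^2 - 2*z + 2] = 21*z^2 - 4*z - 2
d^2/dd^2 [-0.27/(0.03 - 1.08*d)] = 0.629856/(1.08*d - 0.03)^3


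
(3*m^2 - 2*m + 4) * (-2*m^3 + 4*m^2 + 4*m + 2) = -6*m^5 + 16*m^4 - 4*m^3 + 14*m^2 + 12*m + 8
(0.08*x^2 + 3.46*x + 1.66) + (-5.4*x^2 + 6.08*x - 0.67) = -5.32*x^2 + 9.54*x + 0.99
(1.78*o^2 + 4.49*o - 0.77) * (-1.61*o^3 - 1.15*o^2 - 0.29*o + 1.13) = -2.8658*o^5 - 9.2759*o^4 - 4.44*o^3 + 1.5948*o^2 + 5.297*o - 0.8701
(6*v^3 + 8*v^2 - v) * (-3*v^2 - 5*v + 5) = -18*v^5 - 54*v^4 - 7*v^3 + 45*v^2 - 5*v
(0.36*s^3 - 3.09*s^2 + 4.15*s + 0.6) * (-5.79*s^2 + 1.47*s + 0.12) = -2.0844*s^5 + 18.4203*s^4 - 28.5276*s^3 + 2.2557*s^2 + 1.38*s + 0.072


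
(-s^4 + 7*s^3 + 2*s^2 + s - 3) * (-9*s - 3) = 9*s^5 - 60*s^4 - 39*s^3 - 15*s^2 + 24*s + 9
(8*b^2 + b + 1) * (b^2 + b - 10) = 8*b^4 + 9*b^3 - 78*b^2 - 9*b - 10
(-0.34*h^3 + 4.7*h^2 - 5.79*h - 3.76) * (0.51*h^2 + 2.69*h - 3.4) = -0.1734*h^5 + 1.4824*h^4 + 10.8461*h^3 - 33.4727*h^2 + 9.5716*h + 12.784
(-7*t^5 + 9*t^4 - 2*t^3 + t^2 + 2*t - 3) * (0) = 0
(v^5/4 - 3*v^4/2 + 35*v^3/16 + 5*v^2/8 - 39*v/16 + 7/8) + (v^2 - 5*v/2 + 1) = v^5/4 - 3*v^4/2 + 35*v^3/16 + 13*v^2/8 - 79*v/16 + 15/8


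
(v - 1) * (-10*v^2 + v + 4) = -10*v^3 + 11*v^2 + 3*v - 4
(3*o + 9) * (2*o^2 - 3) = 6*o^3 + 18*o^2 - 9*o - 27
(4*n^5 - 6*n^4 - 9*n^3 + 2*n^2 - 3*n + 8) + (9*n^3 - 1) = 4*n^5 - 6*n^4 + 2*n^2 - 3*n + 7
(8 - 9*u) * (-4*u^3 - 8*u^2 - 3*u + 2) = 36*u^4 + 40*u^3 - 37*u^2 - 42*u + 16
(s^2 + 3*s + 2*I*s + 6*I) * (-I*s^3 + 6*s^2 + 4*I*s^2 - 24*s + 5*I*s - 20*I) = -I*s^5 + 8*s^4 + I*s^4 - 8*s^3 + 29*I*s^3 - 106*s^2 - 17*I*s^2 + 10*s - 204*I*s + 120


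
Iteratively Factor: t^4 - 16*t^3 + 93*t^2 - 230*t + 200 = (t - 5)*(t^3 - 11*t^2 + 38*t - 40) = (t - 5)*(t - 4)*(t^2 - 7*t + 10) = (t - 5)*(t - 4)*(t - 2)*(t - 5)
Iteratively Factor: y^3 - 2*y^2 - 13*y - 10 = (y - 5)*(y^2 + 3*y + 2) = (y - 5)*(y + 1)*(y + 2)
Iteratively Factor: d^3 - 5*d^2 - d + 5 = (d - 1)*(d^2 - 4*d - 5) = (d - 1)*(d + 1)*(d - 5)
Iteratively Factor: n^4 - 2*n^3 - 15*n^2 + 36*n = (n)*(n^3 - 2*n^2 - 15*n + 36) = n*(n - 3)*(n^2 + n - 12) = n*(n - 3)^2*(n + 4)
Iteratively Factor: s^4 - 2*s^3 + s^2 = (s)*(s^3 - 2*s^2 + s) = s*(s - 1)*(s^2 - s) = s^2*(s - 1)*(s - 1)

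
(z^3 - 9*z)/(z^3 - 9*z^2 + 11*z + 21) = z*(z + 3)/(z^2 - 6*z - 7)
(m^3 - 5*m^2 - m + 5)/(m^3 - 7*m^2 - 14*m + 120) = (m^2 - 1)/(m^2 - 2*m - 24)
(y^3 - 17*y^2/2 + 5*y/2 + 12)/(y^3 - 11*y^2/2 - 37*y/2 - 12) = (2*y - 3)/(2*y + 3)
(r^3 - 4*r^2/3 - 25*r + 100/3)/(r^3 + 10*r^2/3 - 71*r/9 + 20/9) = 3*(r - 5)/(3*r - 1)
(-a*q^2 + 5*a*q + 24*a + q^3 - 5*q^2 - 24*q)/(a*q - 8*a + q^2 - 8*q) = (-a*q - 3*a + q^2 + 3*q)/(a + q)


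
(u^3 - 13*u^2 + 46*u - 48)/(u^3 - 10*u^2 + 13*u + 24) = (u - 2)/(u + 1)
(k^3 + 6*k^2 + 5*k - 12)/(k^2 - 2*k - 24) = (k^2 + 2*k - 3)/(k - 6)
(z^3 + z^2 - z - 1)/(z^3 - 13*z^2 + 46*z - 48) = (z^3 + z^2 - z - 1)/(z^3 - 13*z^2 + 46*z - 48)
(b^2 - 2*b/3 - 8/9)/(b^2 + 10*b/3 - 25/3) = (9*b^2 - 6*b - 8)/(3*(3*b^2 + 10*b - 25))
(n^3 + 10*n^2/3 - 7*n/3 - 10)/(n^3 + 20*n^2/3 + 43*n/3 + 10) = (3*n - 5)/(3*n + 5)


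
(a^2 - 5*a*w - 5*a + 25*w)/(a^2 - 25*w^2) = (a - 5)/(a + 5*w)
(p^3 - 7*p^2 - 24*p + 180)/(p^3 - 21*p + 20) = (p^2 - 12*p + 36)/(p^2 - 5*p + 4)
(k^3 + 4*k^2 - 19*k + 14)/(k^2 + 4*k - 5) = (k^2 + 5*k - 14)/(k + 5)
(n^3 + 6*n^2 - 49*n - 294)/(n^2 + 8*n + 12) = (n^2 - 49)/(n + 2)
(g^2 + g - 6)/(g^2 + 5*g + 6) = (g - 2)/(g + 2)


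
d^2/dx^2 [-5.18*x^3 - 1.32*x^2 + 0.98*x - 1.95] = -31.08*x - 2.64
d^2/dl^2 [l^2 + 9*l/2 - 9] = 2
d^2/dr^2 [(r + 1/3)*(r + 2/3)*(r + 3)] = 6*r + 8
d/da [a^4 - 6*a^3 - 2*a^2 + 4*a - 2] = 4*a^3 - 18*a^2 - 4*a + 4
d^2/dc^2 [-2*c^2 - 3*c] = -4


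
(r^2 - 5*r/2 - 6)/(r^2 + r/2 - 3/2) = (r - 4)/(r - 1)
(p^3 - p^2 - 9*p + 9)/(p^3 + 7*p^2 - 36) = (p^2 - 4*p + 3)/(p^2 + 4*p - 12)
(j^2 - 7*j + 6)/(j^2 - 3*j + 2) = (j - 6)/(j - 2)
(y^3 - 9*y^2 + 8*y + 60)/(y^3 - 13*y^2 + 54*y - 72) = (y^2 - 3*y - 10)/(y^2 - 7*y + 12)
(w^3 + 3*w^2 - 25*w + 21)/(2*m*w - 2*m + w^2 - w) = (w^2 + 4*w - 21)/(2*m + w)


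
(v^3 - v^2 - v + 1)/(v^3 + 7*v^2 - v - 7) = (v - 1)/(v + 7)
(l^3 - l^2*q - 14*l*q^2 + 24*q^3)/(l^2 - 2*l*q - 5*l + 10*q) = (l^2 + l*q - 12*q^2)/(l - 5)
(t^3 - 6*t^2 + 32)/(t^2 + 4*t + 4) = (t^2 - 8*t + 16)/(t + 2)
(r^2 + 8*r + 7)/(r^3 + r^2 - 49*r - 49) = 1/(r - 7)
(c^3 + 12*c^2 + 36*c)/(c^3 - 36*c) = (c + 6)/(c - 6)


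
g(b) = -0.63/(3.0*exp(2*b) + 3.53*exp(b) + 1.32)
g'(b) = -0.63*(-6.0*exp(2*b) - 3.53*exp(b))/(3.0*exp(2*b) + 3.53*exp(b) + 1.32)^2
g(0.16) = -0.07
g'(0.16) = 0.08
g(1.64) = -0.01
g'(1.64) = 0.01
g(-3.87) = -0.45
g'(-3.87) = 0.02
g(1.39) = -0.01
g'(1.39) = 0.02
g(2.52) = -0.00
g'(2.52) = 0.00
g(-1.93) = -0.33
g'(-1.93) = 0.11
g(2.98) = -0.00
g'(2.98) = 0.00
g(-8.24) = -0.48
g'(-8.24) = 0.00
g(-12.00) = -0.48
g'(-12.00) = 0.00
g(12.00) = 0.00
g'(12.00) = 0.00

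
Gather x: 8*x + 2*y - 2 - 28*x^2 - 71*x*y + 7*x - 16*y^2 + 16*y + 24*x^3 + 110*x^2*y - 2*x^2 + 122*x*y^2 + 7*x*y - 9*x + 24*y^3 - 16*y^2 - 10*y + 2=24*x^3 + x^2*(110*y - 30) + x*(122*y^2 - 64*y + 6) + 24*y^3 - 32*y^2 + 8*y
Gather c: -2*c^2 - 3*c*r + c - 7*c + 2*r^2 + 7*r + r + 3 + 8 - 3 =-2*c^2 + c*(-3*r - 6) + 2*r^2 + 8*r + 8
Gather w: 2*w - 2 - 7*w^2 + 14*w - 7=-7*w^2 + 16*w - 9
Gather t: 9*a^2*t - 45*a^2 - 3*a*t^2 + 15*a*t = -45*a^2 - 3*a*t^2 + t*(9*a^2 + 15*a)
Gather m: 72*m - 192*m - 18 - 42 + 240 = 180 - 120*m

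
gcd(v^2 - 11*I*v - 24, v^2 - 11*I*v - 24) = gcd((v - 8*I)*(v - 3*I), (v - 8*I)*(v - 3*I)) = v^2 - 11*I*v - 24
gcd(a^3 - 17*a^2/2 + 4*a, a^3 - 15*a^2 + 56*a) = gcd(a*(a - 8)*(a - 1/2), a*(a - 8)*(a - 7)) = a^2 - 8*a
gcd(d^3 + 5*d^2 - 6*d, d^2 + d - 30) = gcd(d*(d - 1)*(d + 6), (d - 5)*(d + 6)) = d + 6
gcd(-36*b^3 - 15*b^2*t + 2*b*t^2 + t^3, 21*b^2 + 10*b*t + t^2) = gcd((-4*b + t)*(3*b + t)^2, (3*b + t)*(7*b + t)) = 3*b + t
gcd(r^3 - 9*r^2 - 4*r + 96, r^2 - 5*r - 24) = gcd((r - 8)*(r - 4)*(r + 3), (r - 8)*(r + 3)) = r^2 - 5*r - 24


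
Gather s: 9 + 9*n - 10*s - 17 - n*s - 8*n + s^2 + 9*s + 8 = n + s^2 + s*(-n - 1)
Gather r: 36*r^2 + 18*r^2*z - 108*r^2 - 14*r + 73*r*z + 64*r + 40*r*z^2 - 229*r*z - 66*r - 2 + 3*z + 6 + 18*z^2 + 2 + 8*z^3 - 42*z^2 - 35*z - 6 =r^2*(18*z - 72) + r*(40*z^2 - 156*z - 16) + 8*z^3 - 24*z^2 - 32*z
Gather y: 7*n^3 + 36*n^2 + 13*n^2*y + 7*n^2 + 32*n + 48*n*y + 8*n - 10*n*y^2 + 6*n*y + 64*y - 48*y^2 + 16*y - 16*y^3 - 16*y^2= 7*n^3 + 43*n^2 + 40*n - 16*y^3 + y^2*(-10*n - 64) + y*(13*n^2 + 54*n + 80)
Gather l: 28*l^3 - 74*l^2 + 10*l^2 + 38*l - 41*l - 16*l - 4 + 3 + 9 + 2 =28*l^3 - 64*l^2 - 19*l + 10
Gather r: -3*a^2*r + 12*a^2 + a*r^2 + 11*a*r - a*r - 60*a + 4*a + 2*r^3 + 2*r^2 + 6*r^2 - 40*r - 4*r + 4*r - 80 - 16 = 12*a^2 - 56*a + 2*r^3 + r^2*(a + 8) + r*(-3*a^2 + 10*a - 40) - 96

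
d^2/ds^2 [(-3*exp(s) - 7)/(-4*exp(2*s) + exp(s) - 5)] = (48*exp(4*s) + 460*exp(3*s) - 444*exp(2*s) - 538*exp(s) + 110)*exp(s)/(64*exp(6*s) - 48*exp(5*s) + 252*exp(4*s) - 121*exp(3*s) + 315*exp(2*s) - 75*exp(s) + 125)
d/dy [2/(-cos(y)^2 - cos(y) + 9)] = -2*(2*cos(y) + 1)*sin(y)/(cos(y)^2 + cos(y) - 9)^2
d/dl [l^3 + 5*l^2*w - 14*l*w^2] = 3*l^2 + 10*l*w - 14*w^2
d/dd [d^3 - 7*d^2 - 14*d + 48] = 3*d^2 - 14*d - 14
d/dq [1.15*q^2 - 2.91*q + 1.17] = 2.3*q - 2.91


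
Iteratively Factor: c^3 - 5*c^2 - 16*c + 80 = (c + 4)*(c^2 - 9*c + 20) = (c - 4)*(c + 4)*(c - 5)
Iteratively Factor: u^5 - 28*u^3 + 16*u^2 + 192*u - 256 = (u - 2)*(u^4 + 2*u^3 - 24*u^2 - 32*u + 128) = (u - 2)*(u + 4)*(u^3 - 2*u^2 - 16*u + 32) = (u - 4)*(u - 2)*(u + 4)*(u^2 + 2*u - 8) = (u - 4)*(u - 2)*(u + 4)^2*(u - 2)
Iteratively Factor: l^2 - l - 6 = (l + 2)*(l - 3)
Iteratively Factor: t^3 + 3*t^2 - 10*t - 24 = (t - 3)*(t^2 + 6*t + 8) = (t - 3)*(t + 2)*(t + 4)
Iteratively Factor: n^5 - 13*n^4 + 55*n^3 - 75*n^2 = (n - 5)*(n^4 - 8*n^3 + 15*n^2) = (n - 5)*(n - 3)*(n^3 - 5*n^2) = n*(n - 5)*(n - 3)*(n^2 - 5*n) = n^2*(n - 5)*(n - 3)*(n - 5)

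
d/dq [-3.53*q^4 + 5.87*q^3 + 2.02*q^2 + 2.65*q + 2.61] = -14.12*q^3 + 17.61*q^2 + 4.04*q + 2.65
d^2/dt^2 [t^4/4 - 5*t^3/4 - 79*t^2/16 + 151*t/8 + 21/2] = 3*t^2 - 15*t/2 - 79/8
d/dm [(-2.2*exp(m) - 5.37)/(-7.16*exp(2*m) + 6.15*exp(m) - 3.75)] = (-15.752*exp(2*m) - 76.8984*exp(m) + 41.2755)*exp(m)/(51.2656*exp(4*m) - 88.068*exp(3*m) + 91.5225*exp(2*m) - 46.125*exp(m) + 14.0625)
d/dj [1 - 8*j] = -8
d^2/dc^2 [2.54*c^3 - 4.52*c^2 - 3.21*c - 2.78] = 15.24*c - 9.04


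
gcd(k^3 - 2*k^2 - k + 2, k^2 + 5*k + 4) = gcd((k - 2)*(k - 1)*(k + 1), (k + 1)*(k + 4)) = k + 1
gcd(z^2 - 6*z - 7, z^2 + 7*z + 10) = 1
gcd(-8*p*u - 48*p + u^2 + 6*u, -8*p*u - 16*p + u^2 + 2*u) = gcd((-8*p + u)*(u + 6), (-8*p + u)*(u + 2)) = 8*p - u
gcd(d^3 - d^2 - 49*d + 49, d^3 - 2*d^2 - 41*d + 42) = d^2 - 8*d + 7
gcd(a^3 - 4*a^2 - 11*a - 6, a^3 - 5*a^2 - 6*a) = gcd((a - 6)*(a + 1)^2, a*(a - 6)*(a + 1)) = a^2 - 5*a - 6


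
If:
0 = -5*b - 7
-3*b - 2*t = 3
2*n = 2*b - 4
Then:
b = -7/5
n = -17/5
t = 3/5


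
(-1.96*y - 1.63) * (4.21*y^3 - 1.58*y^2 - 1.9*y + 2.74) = -8.2516*y^4 - 3.7655*y^3 + 6.2994*y^2 - 2.2734*y - 4.4662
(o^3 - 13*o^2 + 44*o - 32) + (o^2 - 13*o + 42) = o^3 - 12*o^2 + 31*o + 10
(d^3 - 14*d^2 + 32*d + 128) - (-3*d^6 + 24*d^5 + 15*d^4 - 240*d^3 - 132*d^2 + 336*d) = 3*d^6 - 24*d^5 - 15*d^4 + 241*d^3 + 118*d^2 - 304*d + 128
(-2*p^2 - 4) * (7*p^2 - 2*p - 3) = -14*p^4 + 4*p^3 - 22*p^2 + 8*p + 12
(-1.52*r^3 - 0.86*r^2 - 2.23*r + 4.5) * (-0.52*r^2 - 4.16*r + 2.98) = 0.7904*r^5 + 6.7704*r^4 + 0.2076*r^3 + 4.374*r^2 - 25.3654*r + 13.41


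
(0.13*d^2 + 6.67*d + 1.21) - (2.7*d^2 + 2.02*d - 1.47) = -2.57*d^2 + 4.65*d + 2.68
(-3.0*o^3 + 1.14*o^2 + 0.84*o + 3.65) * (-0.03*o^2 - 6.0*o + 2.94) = 0.09*o^5 + 17.9658*o^4 - 15.6852*o^3 - 1.7979*o^2 - 19.4304*o + 10.731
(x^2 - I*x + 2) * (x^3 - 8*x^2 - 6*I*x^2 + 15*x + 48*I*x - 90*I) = x^5 - 8*x^4 - 7*I*x^4 + 11*x^3 + 56*I*x^3 + 32*x^2 - 117*I*x^2 - 60*x + 96*I*x - 180*I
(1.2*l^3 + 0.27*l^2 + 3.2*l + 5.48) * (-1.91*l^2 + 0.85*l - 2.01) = -2.292*l^5 + 0.5043*l^4 - 8.2945*l^3 - 8.2895*l^2 - 1.774*l - 11.0148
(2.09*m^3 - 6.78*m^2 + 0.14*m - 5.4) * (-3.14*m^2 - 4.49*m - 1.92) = -6.5626*m^5 + 11.9051*m^4 + 25.9898*m^3 + 29.345*m^2 + 23.9772*m + 10.368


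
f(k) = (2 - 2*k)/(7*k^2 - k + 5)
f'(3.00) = 0.01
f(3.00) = -0.06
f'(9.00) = 0.00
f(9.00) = -0.03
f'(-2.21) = 0.07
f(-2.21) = 0.16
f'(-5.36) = 0.01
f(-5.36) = 0.06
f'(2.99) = 0.01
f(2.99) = -0.06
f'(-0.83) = 0.22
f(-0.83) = 0.34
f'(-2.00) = 0.08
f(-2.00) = 0.17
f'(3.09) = 0.01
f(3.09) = -0.06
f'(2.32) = 0.00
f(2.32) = -0.07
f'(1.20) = -0.11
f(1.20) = -0.03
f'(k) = (1 - 14*k)*(2 - 2*k)/(7*k^2 - k + 5)^2 - 2/(7*k^2 - k + 5)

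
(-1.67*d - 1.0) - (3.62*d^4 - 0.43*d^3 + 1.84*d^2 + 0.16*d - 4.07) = -3.62*d^4 + 0.43*d^3 - 1.84*d^2 - 1.83*d + 3.07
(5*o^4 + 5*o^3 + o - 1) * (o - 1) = 5*o^5 - 5*o^3 + o^2 - 2*o + 1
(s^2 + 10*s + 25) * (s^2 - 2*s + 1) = s^4 + 8*s^3 + 6*s^2 - 40*s + 25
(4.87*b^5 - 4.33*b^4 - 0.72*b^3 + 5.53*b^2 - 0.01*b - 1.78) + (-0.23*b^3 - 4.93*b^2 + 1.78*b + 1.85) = 4.87*b^5 - 4.33*b^4 - 0.95*b^3 + 0.600000000000001*b^2 + 1.77*b + 0.0700000000000001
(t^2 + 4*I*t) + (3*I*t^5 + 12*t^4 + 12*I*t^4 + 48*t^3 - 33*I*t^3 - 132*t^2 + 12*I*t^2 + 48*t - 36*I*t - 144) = 3*I*t^5 + 12*t^4 + 12*I*t^4 + 48*t^3 - 33*I*t^3 - 131*t^2 + 12*I*t^2 + 48*t - 32*I*t - 144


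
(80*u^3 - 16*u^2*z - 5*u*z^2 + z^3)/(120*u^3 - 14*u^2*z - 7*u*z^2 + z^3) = (-4*u + z)/(-6*u + z)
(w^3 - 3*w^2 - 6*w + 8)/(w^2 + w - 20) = (w^2 + w - 2)/(w + 5)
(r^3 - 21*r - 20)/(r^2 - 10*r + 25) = (r^2 + 5*r + 4)/(r - 5)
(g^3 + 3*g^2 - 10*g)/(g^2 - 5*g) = (g^2 + 3*g - 10)/(g - 5)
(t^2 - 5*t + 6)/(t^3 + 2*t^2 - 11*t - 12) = (t - 2)/(t^2 + 5*t + 4)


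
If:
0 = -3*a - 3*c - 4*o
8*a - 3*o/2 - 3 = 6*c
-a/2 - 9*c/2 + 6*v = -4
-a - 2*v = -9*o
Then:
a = 250/911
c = -278/2733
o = -118/911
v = -656/911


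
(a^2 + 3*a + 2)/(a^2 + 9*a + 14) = (a + 1)/(a + 7)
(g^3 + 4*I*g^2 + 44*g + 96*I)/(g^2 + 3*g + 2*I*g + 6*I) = (g^2 + 2*I*g + 48)/(g + 3)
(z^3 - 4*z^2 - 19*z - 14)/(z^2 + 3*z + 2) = z - 7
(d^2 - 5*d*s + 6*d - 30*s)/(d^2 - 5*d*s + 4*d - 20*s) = (d + 6)/(d + 4)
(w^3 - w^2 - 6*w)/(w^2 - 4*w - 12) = w*(w - 3)/(w - 6)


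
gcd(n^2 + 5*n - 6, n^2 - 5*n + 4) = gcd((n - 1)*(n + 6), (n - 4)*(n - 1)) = n - 1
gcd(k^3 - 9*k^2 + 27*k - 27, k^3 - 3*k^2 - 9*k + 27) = k^2 - 6*k + 9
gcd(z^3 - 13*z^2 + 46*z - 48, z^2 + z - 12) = z - 3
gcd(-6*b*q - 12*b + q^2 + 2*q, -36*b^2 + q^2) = -6*b + q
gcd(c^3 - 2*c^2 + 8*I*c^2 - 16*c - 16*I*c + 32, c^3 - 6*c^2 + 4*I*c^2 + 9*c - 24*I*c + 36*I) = c + 4*I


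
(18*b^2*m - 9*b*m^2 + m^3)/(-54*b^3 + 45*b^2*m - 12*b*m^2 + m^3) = -m/(3*b - m)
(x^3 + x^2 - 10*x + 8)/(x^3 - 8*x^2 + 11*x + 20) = (x^3 + x^2 - 10*x + 8)/(x^3 - 8*x^2 + 11*x + 20)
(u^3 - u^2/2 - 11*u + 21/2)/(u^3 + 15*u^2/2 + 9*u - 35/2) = (u - 3)/(u + 5)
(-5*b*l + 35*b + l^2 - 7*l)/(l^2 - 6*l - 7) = (-5*b + l)/(l + 1)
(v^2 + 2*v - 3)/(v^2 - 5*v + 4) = (v + 3)/(v - 4)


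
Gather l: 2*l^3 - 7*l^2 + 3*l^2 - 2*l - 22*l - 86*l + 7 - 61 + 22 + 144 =2*l^3 - 4*l^2 - 110*l + 112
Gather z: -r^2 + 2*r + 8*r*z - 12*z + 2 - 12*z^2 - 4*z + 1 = -r^2 + 2*r - 12*z^2 + z*(8*r - 16) + 3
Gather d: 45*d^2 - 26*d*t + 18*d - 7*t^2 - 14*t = 45*d^2 + d*(18 - 26*t) - 7*t^2 - 14*t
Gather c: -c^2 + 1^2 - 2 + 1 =-c^2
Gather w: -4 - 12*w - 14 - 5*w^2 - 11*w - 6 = -5*w^2 - 23*w - 24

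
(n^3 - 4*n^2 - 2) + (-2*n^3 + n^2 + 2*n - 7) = -n^3 - 3*n^2 + 2*n - 9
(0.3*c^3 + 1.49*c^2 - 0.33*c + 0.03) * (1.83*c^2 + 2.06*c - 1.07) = 0.549*c^5 + 3.3447*c^4 + 2.1445*c^3 - 2.2192*c^2 + 0.4149*c - 0.0321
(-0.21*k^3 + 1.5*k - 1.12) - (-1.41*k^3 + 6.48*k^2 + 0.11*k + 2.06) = 1.2*k^3 - 6.48*k^2 + 1.39*k - 3.18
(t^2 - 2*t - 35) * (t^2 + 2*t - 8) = t^4 - 47*t^2 - 54*t + 280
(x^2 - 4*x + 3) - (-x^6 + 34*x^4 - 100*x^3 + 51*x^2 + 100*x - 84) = x^6 - 34*x^4 + 100*x^3 - 50*x^2 - 104*x + 87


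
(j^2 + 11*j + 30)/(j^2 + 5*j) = (j + 6)/j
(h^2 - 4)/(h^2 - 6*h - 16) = (h - 2)/(h - 8)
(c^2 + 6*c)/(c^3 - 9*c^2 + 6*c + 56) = c*(c + 6)/(c^3 - 9*c^2 + 6*c + 56)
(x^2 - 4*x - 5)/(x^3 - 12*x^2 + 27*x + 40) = 1/(x - 8)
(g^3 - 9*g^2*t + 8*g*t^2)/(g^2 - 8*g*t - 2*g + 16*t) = g*(g - t)/(g - 2)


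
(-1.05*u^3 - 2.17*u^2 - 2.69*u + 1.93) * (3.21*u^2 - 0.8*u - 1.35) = -3.3705*u^5 - 6.1257*u^4 - 5.4814*u^3 + 11.2768*u^2 + 2.0875*u - 2.6055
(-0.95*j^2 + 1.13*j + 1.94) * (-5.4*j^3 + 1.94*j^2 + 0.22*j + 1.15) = 5.13*j^5 - 7.945*j^4 - 8.4928*j^3 + 2.9197*j^2 + 1.7263*j + 2.231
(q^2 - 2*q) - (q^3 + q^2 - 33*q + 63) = -q^3 + 31*q - 63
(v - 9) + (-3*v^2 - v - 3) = -3*v^2 - 12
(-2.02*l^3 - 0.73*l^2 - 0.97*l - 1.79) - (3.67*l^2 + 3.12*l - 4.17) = -2.02*l^3 - 4.4*l^2 - 4.09*l + 2.38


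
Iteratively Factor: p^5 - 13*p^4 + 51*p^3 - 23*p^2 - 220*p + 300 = (p + 2)*(p^4 - 15*p^3 + 81*p^2 - 185*p + 150) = (p - 2)*(p + 2)*(p^3 - 13*p^2 + 55*p - 75) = (p - 5)*(p - 2)*(p + 2)*(p^2 - 8*p + 15) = (p - 5)*(p - 3)*(p - 2)*(p + 2)*(p - 5)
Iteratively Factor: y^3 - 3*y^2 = (y)*(y^2 - 3*y) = y*(y - 3)*(y)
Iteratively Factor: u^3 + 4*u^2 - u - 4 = (u + 4)*(u^2 - 1) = (u + 1)*(u + 4)*(u - 1)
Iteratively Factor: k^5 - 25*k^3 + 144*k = (k - 4)*(k^4 + 4*k^3 - 9*k^2 - 36*k) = k*(k - 4)*(k^3 + 4*k^2 - 9*k - 36) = k*(k - 4)*(k - 3)*(k^2 + 7*k + 12) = k*(k - 4)*(k - 3)*(k + 3)*(k + 4)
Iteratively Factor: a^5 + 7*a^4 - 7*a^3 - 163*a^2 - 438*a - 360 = (a + 3)*(a^4 + 4*a^3 - 19*a^2 - 106*a - 120) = (a - 5)*(a + 3)*(a^3 + 9*a^2 + 26*a + 24) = (a - 5)*(a + 3)^2*(a^2 + 6*a + 8) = (a - 5)*(a + 3)^2*(a + 4)*(a + 2)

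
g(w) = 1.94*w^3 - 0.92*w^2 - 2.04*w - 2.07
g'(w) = 5.82*w^2 - 1.84*w - 2.04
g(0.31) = -2.73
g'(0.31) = -2.05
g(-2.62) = -37.93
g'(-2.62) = 42.73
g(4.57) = 154.55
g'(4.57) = 111.10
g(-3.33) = -77.12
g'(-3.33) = 68.62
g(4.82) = 183.96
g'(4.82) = 124.30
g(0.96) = -3.16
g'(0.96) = 1.56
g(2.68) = 23.20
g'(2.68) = 34.83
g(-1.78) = -12.29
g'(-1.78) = 19.68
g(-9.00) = -1472.49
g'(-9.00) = 485.94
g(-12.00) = -3462.39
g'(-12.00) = 858.12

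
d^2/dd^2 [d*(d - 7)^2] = 6*d - 28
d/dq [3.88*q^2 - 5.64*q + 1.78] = 7.76*q - 5.64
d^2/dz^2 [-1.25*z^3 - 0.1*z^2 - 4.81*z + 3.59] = -7.5*z - 0.2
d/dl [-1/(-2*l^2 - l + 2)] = (-4*l - 1)/(2*l^2 + l - 2)^2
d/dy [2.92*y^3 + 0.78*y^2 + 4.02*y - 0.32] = 8.76*y^2 + 1.56*y + 4.02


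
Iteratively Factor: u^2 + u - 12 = (u + 4)*(u - 3)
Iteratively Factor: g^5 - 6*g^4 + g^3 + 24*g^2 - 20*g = (g + 2)*(g^4 - 8*g^3 + 17*g^2 - 10*g) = (g - 1)*(g + 2)*(g^3 - 7*g^2 + 10*g) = (g - 5)*(g - 1)*(g + 2)*(g^2 - 2*g) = (g - 5)*(g - 2)*(g - 1)*(g + 2)*(g)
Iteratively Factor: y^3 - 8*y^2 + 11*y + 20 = (y - 4)*(y^2 - 4*y - 5) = (y - 4)*(y + 1)*(y - 5)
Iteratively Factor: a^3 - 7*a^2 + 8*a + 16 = (a - 4)*(a^2 - 3*a - 4) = (a - 4)*(a + 1)*(a - 4)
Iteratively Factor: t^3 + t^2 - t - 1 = (t - 1)*(t^2 + 2*t + 1) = (t - 1)*(t + 1)*(t + 1)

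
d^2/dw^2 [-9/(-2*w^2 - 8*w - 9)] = 36*(-2*w^2 - 8*w + 8*(w + 2)^2 - 9)/(2*w^2 + 8*w + 9)^3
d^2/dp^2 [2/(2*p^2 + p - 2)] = 4*(-4*p^2 - 2*p + (4*p + 1)^2 + 4)/(2*p^2 + p - 2)^3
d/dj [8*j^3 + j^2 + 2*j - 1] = 24*j^2 + 2*j + 2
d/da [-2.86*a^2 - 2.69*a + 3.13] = -5.72*a - 2.69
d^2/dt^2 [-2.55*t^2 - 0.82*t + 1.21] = -5.10000000000000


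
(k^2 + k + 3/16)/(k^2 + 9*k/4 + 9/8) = (4*k + 1)/(2*(2*k + 3))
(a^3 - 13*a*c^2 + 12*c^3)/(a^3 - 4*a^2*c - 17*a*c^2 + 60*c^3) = (a - c)/(a - 5*c)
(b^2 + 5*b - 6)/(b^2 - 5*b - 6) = (-b^2 - 5*b + 6)/(-b^2 + 5*b + 6)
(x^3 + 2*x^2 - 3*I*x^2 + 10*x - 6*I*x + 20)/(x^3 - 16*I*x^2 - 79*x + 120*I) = (x^2 + 2*x*(1 + I) + 4*I)/(x^2 - 11*I*x - 24)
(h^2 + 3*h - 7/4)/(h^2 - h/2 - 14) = (h - 1/2)/(h - 4)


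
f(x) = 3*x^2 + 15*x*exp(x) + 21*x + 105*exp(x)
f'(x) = 15*x*exp(x) + 6*x + 120*exp(x) + 21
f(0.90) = 312.79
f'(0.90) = 354.76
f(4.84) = 22632.87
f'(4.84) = 24408.04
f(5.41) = 41830.43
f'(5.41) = 45036.95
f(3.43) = 4937.98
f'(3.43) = 5335.38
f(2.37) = 1570.14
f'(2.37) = 1699.20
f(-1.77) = -14.41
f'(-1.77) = 26.30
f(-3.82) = -35.40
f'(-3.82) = -0.55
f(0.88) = 305.77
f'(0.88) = 347.41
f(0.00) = 105.00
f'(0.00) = 141.00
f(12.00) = 46385799.55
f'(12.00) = 48826530.43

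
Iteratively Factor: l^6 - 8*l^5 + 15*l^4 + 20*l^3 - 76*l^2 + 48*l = (l + 2)*(l^5 - 10*l^4 + 35*l^3 - 50*l^2 + 24*l) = l*(l + 2)*(l^4 - 10*l^3 + 35*l^2 - 50*l + 24) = l*(l - 2)*(l + 2)*(l^3 - 8*l^2 + 19*l - 12) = l*(l - 2)*(l - 1)*(l + 2)*(l^2 - 7*l + 12) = l*(l - 4)*(l - 2)*(l - 1)*(l + 2)*(l - 3)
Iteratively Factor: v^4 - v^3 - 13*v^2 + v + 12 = (v - 4)*(v^3 + 3*v^2 - v - 3) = (v - 4)*(v + 1)*(v^2 + 2*v - 3) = (v - 4)*(v - 1)*(v + 1)*(v + 3)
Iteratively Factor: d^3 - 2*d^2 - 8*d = (d)*(d^2 - 2*d - 8) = d*(d - 4)*(d + 2)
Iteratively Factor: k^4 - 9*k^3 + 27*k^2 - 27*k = (k - 3)*(k^3 - 6*k^2 + 9*k) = (k - 3)^2*(k^2 - 3*k) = k*(k - 3)^2*(k - 3)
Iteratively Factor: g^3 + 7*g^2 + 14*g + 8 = (g + 2)*(g^2 + 5*g + 4) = (g + 1)*(g + 2)*(g + 4)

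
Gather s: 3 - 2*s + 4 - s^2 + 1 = -s^2 - 2*s + 8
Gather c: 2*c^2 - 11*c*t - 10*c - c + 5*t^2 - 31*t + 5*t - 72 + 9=2*c^2 + c*(-11*t - 11) + 5*t^2 - 26*t - 63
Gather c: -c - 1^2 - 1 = -c - 2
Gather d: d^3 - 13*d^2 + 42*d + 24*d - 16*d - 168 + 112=d^3 - 13*d^2 + 50*d - 56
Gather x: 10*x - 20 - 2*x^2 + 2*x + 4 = -2*x^2 + 12*x - 16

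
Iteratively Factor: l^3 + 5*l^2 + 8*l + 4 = (l + 1)*(l^2 + 4*l + 4) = (l + 1)*(l + 2)*(l + 2)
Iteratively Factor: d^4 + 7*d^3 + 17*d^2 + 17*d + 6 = (d + 1)*(d^3 + 6*d^2 + 11*d + 6) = (d + 1)*(d + 2)*(d^2 + 4*d + 3) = (d + 1)^2*(d + 2)*(d + 3)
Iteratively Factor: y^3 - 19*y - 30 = (y + 2)*(y^2 - 2*y - 15) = (y - 5)*(y + 2)*(y + 3)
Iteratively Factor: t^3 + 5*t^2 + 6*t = (t + 3)*(t^2 + 2*t) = t*(t + 3)*(t + 2)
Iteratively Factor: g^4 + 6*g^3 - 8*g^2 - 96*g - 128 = (g + 4)*(g^3 + 2*g^2 - 16*g - 32) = (g + 4)^2*(g^2 - 2*g - 8) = (g + 2)*(g + 4)^2*(g - 4)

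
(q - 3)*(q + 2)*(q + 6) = q^3 + 5*q^2 - 12*q - 36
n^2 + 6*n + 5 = (n + 1)*(n + 5)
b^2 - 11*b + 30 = (b - 6)*(b - 5)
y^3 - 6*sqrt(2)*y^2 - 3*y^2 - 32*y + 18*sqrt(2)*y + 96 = (y - 3)*(y - 8*sqrt(2))*(y + 2*sqrt(2))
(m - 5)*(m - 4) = m^2 - 9*m + 20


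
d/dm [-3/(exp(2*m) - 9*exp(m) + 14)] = (6*exp(m) - 27)*exp(m)/(exp(2*m) - 9*exp(m) + 14)^2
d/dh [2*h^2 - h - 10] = 4*h - 1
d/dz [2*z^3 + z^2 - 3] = 2*z*(3*z + 1)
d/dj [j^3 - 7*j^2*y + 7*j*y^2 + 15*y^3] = 3*j^2 - 14*j*y + 7*y^2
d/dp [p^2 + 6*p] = 2*p + 6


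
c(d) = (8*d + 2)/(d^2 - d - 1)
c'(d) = (1 - 2*d)*(8*d + 2)/(d^2 - d - 1)^2 + 8/(d^2 - d - 1)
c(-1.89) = -2.94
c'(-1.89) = -1.36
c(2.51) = 7.91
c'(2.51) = -8.53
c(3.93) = 3.18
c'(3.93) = -1.31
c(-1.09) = -5.26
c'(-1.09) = -6.82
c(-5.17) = -1.27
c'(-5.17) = -0.21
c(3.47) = 3.93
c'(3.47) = -2.03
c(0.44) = -4.43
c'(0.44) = -5.99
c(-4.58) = -1.41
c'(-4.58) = -0.26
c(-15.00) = -0.49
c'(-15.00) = -0.03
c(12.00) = 0.75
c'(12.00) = -0.07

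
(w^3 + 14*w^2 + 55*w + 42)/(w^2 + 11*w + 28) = (w^2 + 7*w + 6)/(w + 4)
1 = 1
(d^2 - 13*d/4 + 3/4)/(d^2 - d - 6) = (d - 1/4)/(d + 2)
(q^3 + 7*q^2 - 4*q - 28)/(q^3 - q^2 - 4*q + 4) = (q + 7)/(q - 1)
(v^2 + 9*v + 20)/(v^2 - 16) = (v + 5)/(v - 4)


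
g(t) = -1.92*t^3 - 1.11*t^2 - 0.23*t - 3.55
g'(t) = -5.76*t^2 - 2.22*t - 0.23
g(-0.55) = -3.44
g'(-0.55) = -0.75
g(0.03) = -3.56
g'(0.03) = -0.30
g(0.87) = -5.85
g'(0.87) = -6.52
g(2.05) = -25.23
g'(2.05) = -28.99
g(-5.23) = 241.96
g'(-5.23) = -146.17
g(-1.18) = -1.67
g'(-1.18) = -5.63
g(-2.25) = 13.22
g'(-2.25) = -24.40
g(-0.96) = -2.65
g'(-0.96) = -3.41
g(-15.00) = 6230.15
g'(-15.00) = -1262.93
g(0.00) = -3.55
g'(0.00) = -0.23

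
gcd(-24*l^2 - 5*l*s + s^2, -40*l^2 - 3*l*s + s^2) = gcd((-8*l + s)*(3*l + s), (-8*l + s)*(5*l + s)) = -8*l + s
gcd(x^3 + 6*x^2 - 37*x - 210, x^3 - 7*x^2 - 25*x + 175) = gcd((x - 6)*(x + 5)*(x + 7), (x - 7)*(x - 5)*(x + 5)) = x + 5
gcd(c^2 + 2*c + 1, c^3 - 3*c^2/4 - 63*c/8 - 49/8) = c + 1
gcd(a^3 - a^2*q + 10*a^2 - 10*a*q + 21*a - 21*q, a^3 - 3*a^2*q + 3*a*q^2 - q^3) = -a + q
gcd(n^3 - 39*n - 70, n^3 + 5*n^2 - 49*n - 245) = n^2 - 2*n - 35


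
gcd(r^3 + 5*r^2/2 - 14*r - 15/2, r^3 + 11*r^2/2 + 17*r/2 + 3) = r + 1/2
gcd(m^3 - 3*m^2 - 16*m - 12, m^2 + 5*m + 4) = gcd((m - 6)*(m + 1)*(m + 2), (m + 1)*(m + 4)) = m + 1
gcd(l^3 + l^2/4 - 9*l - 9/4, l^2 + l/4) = l + 1/4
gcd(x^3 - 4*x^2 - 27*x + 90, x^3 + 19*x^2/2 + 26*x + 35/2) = x + 5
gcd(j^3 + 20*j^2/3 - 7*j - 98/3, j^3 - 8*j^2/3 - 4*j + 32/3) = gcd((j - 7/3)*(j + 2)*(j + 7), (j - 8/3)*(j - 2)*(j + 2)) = j + 2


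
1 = 1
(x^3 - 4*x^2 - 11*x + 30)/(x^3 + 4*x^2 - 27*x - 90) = (x - 2)/(x + 6)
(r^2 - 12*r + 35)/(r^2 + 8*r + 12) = (r^2 - 12*r + 35)/(r^2 + 8*r + 12)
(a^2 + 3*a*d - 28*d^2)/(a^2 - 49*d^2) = (a - 4*d)/(a - 7*d)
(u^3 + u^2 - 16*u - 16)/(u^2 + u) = u - 16/u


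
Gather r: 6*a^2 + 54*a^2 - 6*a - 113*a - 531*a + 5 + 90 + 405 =60*a^2 - 650*a + 500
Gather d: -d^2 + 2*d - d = -d^2 + d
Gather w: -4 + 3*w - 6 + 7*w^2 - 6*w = 7*w^2 - 3*w - 10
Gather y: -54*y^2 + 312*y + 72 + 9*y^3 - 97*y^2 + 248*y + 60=9*y^3 - 151*y^2 + 560*y + 132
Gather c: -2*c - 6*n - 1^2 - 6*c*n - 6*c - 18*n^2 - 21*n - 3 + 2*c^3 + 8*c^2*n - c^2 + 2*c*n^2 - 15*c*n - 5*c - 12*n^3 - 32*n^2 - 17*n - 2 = 2*c^3 + c^2*(8*n - 1) + c*(2*n^2 - 21*n - 13) - 12*n^3 - 50*n^2 - 44*n - 6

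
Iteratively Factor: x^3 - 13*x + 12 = (x - 3)*(x^2 + 3*x - 4) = (x - 3)*(x + 4)*(x - 1)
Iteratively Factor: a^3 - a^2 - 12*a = (a - 4)*(a^2 + 3*a) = (a - 4)*(a + 3)*(a)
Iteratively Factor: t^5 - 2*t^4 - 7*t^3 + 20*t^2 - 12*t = (t)*(t^4 - 2*t^3 - 7*t^2 + 20*t - 12) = t*(t - 2)*(t^3 - 7*t + 6) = t*(t - 2)^2*(t^2 + 2*t - 3) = t*(t - 2)^2*(t - 1)*(t + 3)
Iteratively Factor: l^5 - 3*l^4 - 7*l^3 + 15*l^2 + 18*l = (l - 3)*(l^4 - 7*l^2 - 6*l) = (l - 3)*(l + 1)*(l^3 - l^2 - 6*l) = l*(l - 3)*(l + 1)*(l^2 - l - 6) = l*(l - 3)*(l + 1)*(l + 2)*(l - 3)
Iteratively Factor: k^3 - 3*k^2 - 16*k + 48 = (k - 3)*(k^2 - 16) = (k - 3)*(k + 4)*(k - 4)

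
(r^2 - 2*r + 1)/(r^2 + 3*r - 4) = (r - 1)/(r + 4)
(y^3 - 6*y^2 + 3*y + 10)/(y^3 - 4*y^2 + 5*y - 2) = (y^2 - 4*y - 5)/(y^2 - 2*y + 1)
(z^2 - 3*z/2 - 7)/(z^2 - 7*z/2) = (z + 2)/z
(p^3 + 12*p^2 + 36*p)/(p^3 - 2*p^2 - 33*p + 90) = p*(p + 6)/(p^2 - 8*p + 15)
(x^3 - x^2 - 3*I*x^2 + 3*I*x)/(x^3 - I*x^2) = (x^2 - x - 3*I*x + 3*I)/(x*(x - I))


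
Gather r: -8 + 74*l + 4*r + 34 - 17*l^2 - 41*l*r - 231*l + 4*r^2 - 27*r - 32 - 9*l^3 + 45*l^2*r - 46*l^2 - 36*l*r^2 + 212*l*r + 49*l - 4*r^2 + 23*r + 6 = -9*l^3 - 63*l^2 - 36*l*r^2 - 108*l + r*(45*l^2 + 171*l)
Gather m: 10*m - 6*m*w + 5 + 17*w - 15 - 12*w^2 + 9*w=m*(10 - 6*w) - 12*w^2 + 26*w - 10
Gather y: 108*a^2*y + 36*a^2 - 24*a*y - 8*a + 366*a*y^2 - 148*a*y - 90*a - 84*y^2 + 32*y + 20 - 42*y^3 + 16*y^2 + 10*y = 36*a^2 - 98*a - 42*y^3 + y^2*(366*a - 68) + y*(108*a^2 - 172*a + 42) + 20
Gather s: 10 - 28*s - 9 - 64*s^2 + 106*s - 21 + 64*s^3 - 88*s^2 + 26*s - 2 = 64*s^3 - 152*s^2 + 104*s - 22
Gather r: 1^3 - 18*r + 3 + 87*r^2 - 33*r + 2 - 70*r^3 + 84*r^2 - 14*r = -70*r^3 + 171*r^2 - 65*r + 6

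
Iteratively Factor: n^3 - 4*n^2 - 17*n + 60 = (n - 3)*(n^2 - n - 20) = (n - 3)*(n + 4)*(n - 5)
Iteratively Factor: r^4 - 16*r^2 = (r)*(r^3 - 16*r) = r^2*(r^2 - 16) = r^2*(r - 4)*(r + 4)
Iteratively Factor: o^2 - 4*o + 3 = (o - 3)*(o - 1)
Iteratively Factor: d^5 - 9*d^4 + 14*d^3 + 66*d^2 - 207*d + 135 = (d - 3)*(d^4 - 6*d^3 - 4*d^2 + 54*d - 45) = (d - 5)*(d - 3)*(d^3 - d^2 - 9*d + 9) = (d - 5)*(d - 3)^2*(d^2 + 2*d - 3) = (d - 5)*(d - 3)^2*(d - 1)*(d + 3)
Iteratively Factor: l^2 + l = (l)*(l + 1)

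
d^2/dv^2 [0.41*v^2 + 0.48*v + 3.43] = 0.820000000000000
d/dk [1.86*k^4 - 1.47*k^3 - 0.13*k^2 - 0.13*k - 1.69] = 7.44*k^3 - 4.41*k^2 - 0.26*k - 0.13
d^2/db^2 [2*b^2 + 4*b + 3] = 4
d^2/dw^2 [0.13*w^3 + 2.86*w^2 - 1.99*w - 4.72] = 0.78*w + 5.72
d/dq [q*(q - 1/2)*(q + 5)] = 3*q^2 + 9*q - 5/2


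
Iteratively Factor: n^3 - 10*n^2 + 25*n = (n - 5)*(n^2 - 5*n) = (n - 5)^2*(n)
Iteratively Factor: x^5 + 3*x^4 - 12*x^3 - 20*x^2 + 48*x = (x - 2)*(x^4 + 5*x^3 - 2*x^2 - 24*x) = (x - 2)^2*(x^3 + 7*x^2 + 12*x) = (x - 2)^2*(x + 4)*(x^2 + 3*x) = (x - 2)^2*(x + 3)*(x + 4)*(x)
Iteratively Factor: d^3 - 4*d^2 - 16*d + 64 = (d - 4)*(d^2 - 16) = (d - 4)*(d + 4)*(d - 4)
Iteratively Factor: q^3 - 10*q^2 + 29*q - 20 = (q - 5)*(q^2 - 5*q + 4) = (q - 5)*(q - 1)*(q - 4)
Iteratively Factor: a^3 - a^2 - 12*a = (a - 4)*(a^2 + 3*a) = (a - 4)*(a + 3)*(a)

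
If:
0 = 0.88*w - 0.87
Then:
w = 0.99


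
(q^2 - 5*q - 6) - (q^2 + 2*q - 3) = -7*q - 3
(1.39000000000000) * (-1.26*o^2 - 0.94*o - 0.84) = -1.7514*o^2 - 1.3066*o - 1.1676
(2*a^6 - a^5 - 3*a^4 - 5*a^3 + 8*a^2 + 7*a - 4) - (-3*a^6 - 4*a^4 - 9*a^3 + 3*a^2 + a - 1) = 5*a^6 - a^5 + a^4 + 4*a^3 + 5*a^2 + 6*a - 3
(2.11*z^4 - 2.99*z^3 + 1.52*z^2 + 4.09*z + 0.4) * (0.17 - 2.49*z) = -5.2539*z^5 + 7.8038*z^4 - 4.2931*z^3 - 9.9257*z^2 - 0.3007*z + 0.068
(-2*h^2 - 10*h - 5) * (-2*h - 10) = 4*h^3 + 40*h^2 + 110*h + 50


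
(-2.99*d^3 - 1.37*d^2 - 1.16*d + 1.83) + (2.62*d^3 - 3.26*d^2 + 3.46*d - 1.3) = -0.37*d^3 - 4.63*d^2 + 2.3*d + 0.53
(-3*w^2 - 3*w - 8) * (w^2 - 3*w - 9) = -3*w^4 + 6*w^3 + 28*w^2 + 51*w + 72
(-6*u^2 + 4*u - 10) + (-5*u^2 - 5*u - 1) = -11*u^2 - u - 11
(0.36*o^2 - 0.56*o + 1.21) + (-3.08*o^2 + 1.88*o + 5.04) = -2.72*o^2 + 1.32*o + 6.25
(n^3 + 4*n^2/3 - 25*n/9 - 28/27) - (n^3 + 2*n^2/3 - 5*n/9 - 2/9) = 2*n^2/3 - 20*n/9 - 22/27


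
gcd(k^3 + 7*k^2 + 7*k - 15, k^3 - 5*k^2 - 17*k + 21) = k^2 + 2*k - 3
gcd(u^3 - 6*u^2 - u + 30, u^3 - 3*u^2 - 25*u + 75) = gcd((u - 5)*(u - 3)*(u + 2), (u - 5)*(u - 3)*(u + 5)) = u^2 - 8*u + 15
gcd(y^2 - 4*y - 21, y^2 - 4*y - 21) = y^2 - 4*y - 21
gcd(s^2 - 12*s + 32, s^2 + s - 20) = s - 4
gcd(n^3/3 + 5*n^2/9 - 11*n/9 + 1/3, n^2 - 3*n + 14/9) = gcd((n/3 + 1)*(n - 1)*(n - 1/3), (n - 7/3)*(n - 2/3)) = 1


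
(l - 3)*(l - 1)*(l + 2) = l^3 - 2*l^2 - 5*l + 6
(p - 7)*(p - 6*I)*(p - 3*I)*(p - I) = p^4 - 7*p^3 - 10*I*p^3 - 27*p^2 + 70*I*p^2 + 189*p + 18*I*p - 126*I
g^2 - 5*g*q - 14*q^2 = (g - 7*q)*(g + 2*q)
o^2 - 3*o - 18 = (o - 6)*(o + 3)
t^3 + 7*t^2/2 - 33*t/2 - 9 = (t - 3)*(t + 1/2)*(t + 6)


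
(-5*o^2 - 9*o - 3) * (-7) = 35*o^2 + 63*o + 21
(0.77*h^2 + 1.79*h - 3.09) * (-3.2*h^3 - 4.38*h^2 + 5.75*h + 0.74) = -2.464*h^5 - 9.1006*h^4 + 6.4753*h^3 + 24.3965*h^2 - 16.4429*h - 2.2866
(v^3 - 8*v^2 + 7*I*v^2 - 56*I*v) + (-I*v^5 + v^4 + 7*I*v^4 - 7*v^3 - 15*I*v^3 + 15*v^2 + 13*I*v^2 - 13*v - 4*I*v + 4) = -I*v^5 + v^4 + 7*I*v^4 - 6*v^3 - 15*I*v^3 + 7*v^2 + 20*I*v^2 - 13*v - 60*I*v + 4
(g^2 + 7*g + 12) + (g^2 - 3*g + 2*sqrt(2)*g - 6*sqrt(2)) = 2*g^2 + 2*sqrt(2)*g + 4*g - 6*sqrt(2) + 12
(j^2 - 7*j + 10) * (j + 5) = j^3 - 2*j^2 - 25*j + 50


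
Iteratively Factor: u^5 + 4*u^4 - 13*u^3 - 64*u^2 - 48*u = (u + 3)*(u^4 + u^3 - 16*u^2 - 16*u) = (u - 4)*(u + 3)*(u^3 + 5*u^2 + 4*u) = (u - 4)*(u + 1)*(u + 3)*(u^2 + 4*u) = u*(u - 4)*(u + 1)*(u + 3)*(u + 4)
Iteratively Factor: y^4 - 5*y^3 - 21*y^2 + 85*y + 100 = (y + 1)*(y^3 - 6*y^2 - 15*y + 100) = (y - 5)*(y + 1)*(y^2 - y - 20) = (y - 5)^2*(y + 1)*(y + 4)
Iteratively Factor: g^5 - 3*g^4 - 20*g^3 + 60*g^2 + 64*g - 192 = (g + 4)*(g^4 - 7*g^3 + 8*g^2 + 28*g - 48) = (g - 3)*(g + 4)*(g^3 - 4*g^2 - 4*g + 16) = (g - 3)*(g + 2)*(g + 4)*(g^2 - 6*g + 8) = (g - 4)*(g - 3)*(g + 2)*(g + 4)*(g - 2)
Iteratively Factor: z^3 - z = (z)*(z^2 - 1) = z*(z - 1)*(z + 1)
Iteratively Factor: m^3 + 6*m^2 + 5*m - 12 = (m - 1)*(m^2 + 7*m + 12) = (m - 1)*(m + 3)*(m + 4)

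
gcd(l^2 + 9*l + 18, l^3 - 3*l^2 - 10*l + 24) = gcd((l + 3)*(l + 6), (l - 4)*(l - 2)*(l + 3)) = l + 3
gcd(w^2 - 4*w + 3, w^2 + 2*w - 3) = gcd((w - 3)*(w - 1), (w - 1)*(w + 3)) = w - 1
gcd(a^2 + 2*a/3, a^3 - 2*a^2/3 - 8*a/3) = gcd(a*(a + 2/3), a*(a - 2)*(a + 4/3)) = a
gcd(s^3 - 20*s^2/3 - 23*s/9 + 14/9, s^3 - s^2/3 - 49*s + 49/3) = s^2 - 22*s/3 + 7/3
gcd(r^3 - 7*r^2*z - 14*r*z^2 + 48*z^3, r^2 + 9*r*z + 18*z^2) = r + 3*z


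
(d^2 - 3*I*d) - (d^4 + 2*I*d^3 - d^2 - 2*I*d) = -d^4 - 2*I*d^3 + 2*d^2 - I*d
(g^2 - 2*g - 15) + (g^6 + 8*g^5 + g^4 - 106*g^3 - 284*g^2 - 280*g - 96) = g^6 + 8*g^5 + g^4 - 106*g^3 - 283*g^2 - 282*g - 111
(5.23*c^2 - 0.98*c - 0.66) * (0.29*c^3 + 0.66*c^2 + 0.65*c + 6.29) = 1.5167*c^5 + 3.1676*c^4 + 2.5613*c^3 + 31.8241*c^2 - 6.5932*c - 4.1514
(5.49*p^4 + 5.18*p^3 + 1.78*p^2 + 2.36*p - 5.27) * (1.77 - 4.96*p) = -27.2304*p^5 - 15.9755*p^4 + 0.3398*p^3 - 8.555*p^2 + 30.3164*p - 9.3279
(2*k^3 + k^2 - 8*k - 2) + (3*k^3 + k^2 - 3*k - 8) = 5*k^3 + 2*k^2 - 11*k - 10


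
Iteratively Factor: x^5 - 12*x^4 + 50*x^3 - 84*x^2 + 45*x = (x - 1)*(x^4 - 11*x^3 + 39*x^2 - 45*x) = (x - 3)*(x - 1)*(x^3 - 8*x^2 + 15*x) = (x - 3)^2*(x - 1)*(x^2 - 5*x) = x*(x - 3)^2*(x - 1)*(x - 5)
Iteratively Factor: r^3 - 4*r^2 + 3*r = (r - 1)*(r^2 - 3*r) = r*(r - 1)*(r - 3)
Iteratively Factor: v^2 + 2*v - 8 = (v - 2)*(v + 4)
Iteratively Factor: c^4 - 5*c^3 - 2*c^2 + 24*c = (c)*(c^3 - 5*c^2 - 2*c + 24) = c*(c + 2)*(c^2 - 7*c + 12) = c*(c - 3)*(c + 2)*(c - 4)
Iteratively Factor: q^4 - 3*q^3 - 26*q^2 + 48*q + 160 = (q - 5)*(q^3 + 2*q^2 - 16*q - 32) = (q - 5)*(q - 4)*(q^2 + 6*q + 8) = (q - 5)*(q - 4)*(q + 2)*(q + 4)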